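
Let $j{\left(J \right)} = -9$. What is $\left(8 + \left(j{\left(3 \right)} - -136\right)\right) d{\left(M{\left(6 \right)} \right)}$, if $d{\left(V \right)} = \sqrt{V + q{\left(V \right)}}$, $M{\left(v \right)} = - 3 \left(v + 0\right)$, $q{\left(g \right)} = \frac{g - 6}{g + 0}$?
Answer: $225 i \sqrt{6} \approx 551.13 i$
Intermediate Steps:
$q{\left(g \right)} = \frac{-6 + g}{g}$
$M{\left(v \right)} = - 3 v$
$d{\left(V \right)} = \sqrt{V + \frac{-6 + V}{V}}$
$\left(8 + \left(j{\left(3 \right)} - -136\right)\right) d{\left(M{\left(6 \right)} \right)} = \left(8 - -127\right) \sqrt{1 - 18 - \frac{6}{\left(-3\right) 6}} = \left(8 + \left(-9 + 136\right)\right) \sqrt{1 - 18 - \frac{6}{-18}} = \left(8 + 127\right) \sqrt{1 - 18 - - \frac{1}{3}} = 135 \sqrt{1 - 18 + \frac{1}{3}} = 135 \sqrt{- \frac{50}{3}} = 135 \frac{5 i \sqrt{6}}{3} = 225 i \sqrt{6}$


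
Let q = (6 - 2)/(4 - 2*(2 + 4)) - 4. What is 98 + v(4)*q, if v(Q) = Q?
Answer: 80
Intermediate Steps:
q = -9/2 (q = 4/(4 - 2*6) - 4 = 4/(4 - 12) - 4 = 4/(-8) - 4 = -⅛*4 - 4 = -½ - 4 = -9/2 ≈ -4.5000)
98 + v(4)*q = 98 + 4*(-9/2) = 98 - 18 = 80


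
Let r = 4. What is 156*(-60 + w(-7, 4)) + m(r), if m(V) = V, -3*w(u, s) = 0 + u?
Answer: -8992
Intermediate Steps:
w(u, s) = -u/3 (w(u, s) = -(0 + u)/3 = -u/3)
156*(-60 + w(-7, 4)) + m(r) = 156*(-60 - ⅓*(-7)) + 4 = 156*(-60 + 7/3) + 4 = 156*(-173/3) + 4 = -8996 + 4 = -8992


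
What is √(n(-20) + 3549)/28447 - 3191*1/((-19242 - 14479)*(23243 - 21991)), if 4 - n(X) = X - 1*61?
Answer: 3191/42218692 + √3634/28447 ≈ 0.0021947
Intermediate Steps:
n(X) = 65 - X (n(X) = 4 - (X - 1*61) = 4 - (X - 61) = 4 - (-61 + X) = 4 + (61 - X) = 65 - X)
√(n(-20) + 3549)/28447 - 3191*1/((-19242 - 14479)*(23243 - 21991)) = √((65 - 1*(-20)) + 3549)/28447 - 3191*1/((-19242 - 14479)*(23243 - 21991)) = √((65 + 20) + 3549)*(1/28447) - 3191/(1252*(-33721)) = √(85 + 3549)*(1/28447) - 3191/(-42218692) = √3634*(1/28447) - 3191*(-1/42218692) = √3634/28447 + 3191/42218692 = 3191/42218692 + √3634/28447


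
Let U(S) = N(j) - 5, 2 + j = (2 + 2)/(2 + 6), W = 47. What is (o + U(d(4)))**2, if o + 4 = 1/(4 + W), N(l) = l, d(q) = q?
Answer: 1142761/10404 ≈ 109.84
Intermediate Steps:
j = -3/2 (j = -2 + (2 + 2)/(2 + 6) = -2 + 4/8 = -2 + 4*(1/8) = -2 + 1/2 = -3/2 ≈ -1.5000)
U(S) = -13/2 (U(S) = -3/2 - 5 = -13/2)
o = -203/51 (o = -4 + 1/(4 + 47) = -4 + 1/51 = -203/51 ≈ -3.9804)
(o + U(d(4)))**2 = (-203/51 - 13/2)**2 = (-1069/102)**2 = 1142761/10404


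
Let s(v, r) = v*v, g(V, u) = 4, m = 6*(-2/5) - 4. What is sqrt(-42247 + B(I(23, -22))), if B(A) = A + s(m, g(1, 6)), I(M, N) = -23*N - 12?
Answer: I*sqrt(1042801)/5 ≈ 204.24*I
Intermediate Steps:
m = -32/5 (m = 6*(-2*1/5) - 4 = 6*(-2/5) - 4 = -12/5 - 4 = -32/5 ≈ -6.4000)
s(v, r) = v**2
I(M, N) = -12 - 23*N
B(A) = 1024/25 + A (B(A) = A + (-32/5)**2 = A + 1024/25 = 1024/25 + A)
sqrt(-42247 + B(I(23, -22))) = sqrt(-42247 + (1024/25 + (-12 - 23*(-22)))) = sqrt(-42247 + (1024/25 + (-12 + 506))) = sqrt(-42247 + (1024/25 + 494)) = sqrt(-42247 + 13374/25) = sqrt(-1042801/25) = I*sqrt(1042801)/5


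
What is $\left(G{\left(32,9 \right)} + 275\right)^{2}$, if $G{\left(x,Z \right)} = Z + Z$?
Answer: $85849$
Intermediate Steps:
$G{\left(x,Z \right)} = 2 Z$
$\left(G{\left(32,9 \right)} + 275\right)^{2} = \left(2 \cdot 9 + 275\right)^{2} = \left(18 + 275\right)^{2} = 293^{2} = 85849$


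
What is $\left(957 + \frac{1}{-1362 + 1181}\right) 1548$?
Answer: $\frac{268138368}{181} \approx 1.4814 \cdot 10^{6}$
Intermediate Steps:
$\left(957 + \frac{1}{-1362 + 1181}\right) 1548 = \left(957 + \frac{1}{-181}\right) 1548 = \left(957 - \frac{1}{181}\right) 1548 = \frac{173216}{181} \cdot 1548 = \frac{268138368}{181}$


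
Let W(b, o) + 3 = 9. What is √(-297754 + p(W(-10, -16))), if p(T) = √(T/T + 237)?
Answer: √(-297754 + √238) ≈ 545.65*I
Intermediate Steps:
W(b, o) = 6 (W(b, o) = -3 + 9 = 6)
p(T) = √238 (p(T) = √(1 + 237) = √238)
√(-297754 + p(W(-10, -16))) = √(-297754 + √238)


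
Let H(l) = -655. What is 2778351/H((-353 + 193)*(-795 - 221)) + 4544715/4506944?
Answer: -12518895581019/2952048320 ≈ -4240.8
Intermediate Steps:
2778351/H((-353 + 193)*(-795 - 221)) + 4544715/4506944 = 2778351/(-655) + 4544715/4506944 = 2778351*(-1/655) + 4544715*(1/4506944) = -2778351/655 + 4544715/4506944 = -12518895581019/2952048320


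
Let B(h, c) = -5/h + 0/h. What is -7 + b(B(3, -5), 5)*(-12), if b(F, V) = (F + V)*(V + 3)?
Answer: -327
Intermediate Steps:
B(h, c) = -5/h (B(h, c) = -5/h + 0 = -5/h)
b(F, V) = (3 + V)*(F + V) (b(F, V) = (F + V)*(3 + V) = (3 + V)*(F + V))
-7 + b(B(3, -5), 5)*(-12) = -7 + (5² + 3*(-5/3) + 3*5 - 5/3*5)*(-12) = -7 + (25 + 3*(-5*⅓) + 15 - 5*⅓*5)*(-12) = -7 + (25 + 3*(-5/3) + 15 - 5/3*5)*(-12) = -7 + (25 - 5 + 15 - 25/3)*(-12) = -7 + (80/3)*(-12) = -7 - 320 = -327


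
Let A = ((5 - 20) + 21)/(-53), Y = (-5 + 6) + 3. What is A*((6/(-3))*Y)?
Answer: 48/53 ≈ 0.90566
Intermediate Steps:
Y = 4 (Y = 1 + 3 = 4)
A = -6/53 (A = (-15 + 21)*(-1/53) = 6*(-1/53) = -6/53 ≈ -0.11321)
A*((6/(-3))*Y) = -6*6/(-3)*4/53 = -6*6*(-⅓)*4/53 = -(-12)*4/53 = -6/53*(-8) = 48/53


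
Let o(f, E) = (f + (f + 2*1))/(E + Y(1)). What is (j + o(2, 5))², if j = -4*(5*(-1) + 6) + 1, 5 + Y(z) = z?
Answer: 9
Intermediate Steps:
Y(z) = -5 + z
j = -3 (j = -4*(-5 + 6) + 1 = -4*1 + 1 = -4 + 1 = -3)
o(f, E) = (2 + 2*f)/(-4 + E) (o(f, E) = (f + (f + 2*1))/(E + (-5 + 1)) = (f + (f + 2))/(E - 4) = (f + (2 + f))/(-4 + E) = (2 + 2*f)/(-4 + E))
(j + o(2, 5))² = (-3 + 2*(1 + 2)/(-4 + 5))² = (-3 + 2*3/1)² = (-3 + 2*1*3)² = (-3 + 6)² = 3² = 9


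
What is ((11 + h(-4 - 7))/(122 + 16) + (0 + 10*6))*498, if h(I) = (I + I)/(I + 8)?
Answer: 2066285/69 ≈ 29946.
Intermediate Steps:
h(I) = 2*I/(8 + I) (h(I) = (2*I)/(8 + I) = 2*I/(8 + I))
((11 + h(-4 - 7))/(122 + 16) + (0 + 10*6))*498 = ((11 + 2*(-4 - 7)/(8 + (-4 - 7)))/(122 + 16) + (0 + 10*6))*498 = ((11 + 2*(-11)/(8 - 11))/138 + (0 + 60))*498 = ((11 + 2*(-11)/(-3))*(1/138) + 60)*498 = ((11 + 2*(-11)*(-1/3))*(1/138) + 60)*498 = ((11 + 22/3)*(1/138) + 60)*498 = ((55/3)*(1/138) + 60)*498 = (55/414 + 60)*498 = (24895/414)*498 = 2066285/69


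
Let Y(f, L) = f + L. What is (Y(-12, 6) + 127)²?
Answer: 14641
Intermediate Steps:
Y(f, L) = L + f
(Y(-12, 6) + 127)² = ((6 - 12) + 127)² = (-6 + 127)² = 121² = 14641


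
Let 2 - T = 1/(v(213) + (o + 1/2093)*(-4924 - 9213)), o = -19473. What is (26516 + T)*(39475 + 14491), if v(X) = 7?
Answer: 824556360051127493878/576181554007 ≈ 1.4311e+9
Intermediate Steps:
T = 1152363105921/576181554007 (T = 2 - 1/(7 + (-19473 + 1/2093)*(-4924 - 9213)) = 2 - 1/(7 + (-19473 + 1/2093)*(-14137)) = 2 - 1/(7 - 40756988/2093*(-14137)) = 2 - 1/(7 + 576181539356/2093) = 2 - 1/576181554007/2093 = 2 - 1*2093/576181554007 = 2 - 2093/576181554007 = 1152363105921/576181554007 ≈ 2.0000)
(26516 + T)*(39475 + 14491) = (26516 + 1152363105921/576181554007)*(39475 + 14491) = (15279182449155533/576181554007)*53966 = 824556360051127493878/576181554007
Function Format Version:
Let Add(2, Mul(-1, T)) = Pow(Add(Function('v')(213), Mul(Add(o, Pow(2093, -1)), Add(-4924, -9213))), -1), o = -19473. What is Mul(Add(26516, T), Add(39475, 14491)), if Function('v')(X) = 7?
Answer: Rational(824556360051127493878, 576181554007) ≈ 1.4311e+9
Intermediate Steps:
T = Rational(1152363105921, 576181554007) (T = Add(2, Mul(-1, Pow(Add(7, Mul(Add(-19473, Pow(2093, -1)), Add(-4924, -9213))), -1))) = Add(2, Mul(-1, Pow(Add(7, Mul(Add(-19473, Rational(1, 2093)), -14137)), -1))) = Add(2, Mul(-1, Pow(Add(7, Mul(Rational(-40756988, 2093), -14137)), -1))) = Add(2, Mul(-1, Pow(Add(7, Rational(576181539356, 2093)), -1))) = Add(2, Mul(-1, Pow(Rational(576181554007, 2093), -1))) = Add(2, Mul(-1, Rational(2093, 576181554007))) = Add(2, Rational(-2093, 576181554007)) = Rational(1152363105921, 576181554007) ≈ 2.0000)
Mul(Add(26516, T), Add(39475, 14491)) = Mul(Add(26516, Rational(1152363105921, 576181554007)), Add(39475, 14491)) = Mul(Rational(15279182449155533, 576181554007), 53966) = Rational(824556360051127493878, 576181554007)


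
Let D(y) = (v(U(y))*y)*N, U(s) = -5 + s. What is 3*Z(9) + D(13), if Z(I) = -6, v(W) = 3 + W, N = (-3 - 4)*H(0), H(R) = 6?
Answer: -6024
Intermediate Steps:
N = -42 (N = (-3 - 4)*6 = -7*6 = -42)
D(y) = -42*y*(-2 + y) (D(y) = ((3 + (-5 + y))*y)*(-42) = ((-2 + y)*y)*(-42) = (y*(-2 + y))*(-42) = -42*y*(-2 + y))
3*Z(9) + D(13) = 3*(-6) + 42*13*(2 - 1*13) = -18 + 42*13*(2 - 13) = -18 + 42*13*(-11) = -18 - 6006 = -6024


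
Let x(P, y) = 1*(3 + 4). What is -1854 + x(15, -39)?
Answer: -1847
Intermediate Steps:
x(P, y) = 7 (x(P, y) = 1*7 = 7)
-1854 + x(15, -39) = -1854 + 7 = -1847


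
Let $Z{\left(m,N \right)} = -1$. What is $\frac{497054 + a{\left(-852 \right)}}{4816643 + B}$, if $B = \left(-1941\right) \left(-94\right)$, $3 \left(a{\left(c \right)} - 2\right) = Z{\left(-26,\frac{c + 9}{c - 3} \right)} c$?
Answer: $\frac{497340}{4999097} \approx 0.099486$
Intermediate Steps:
$a{\left(c \right)} = 2 - \frac{c}{3}$ ($a{\left(c \right)} = 2 + \frac{\left(-1\right) c}{3} = 2 - \frac{c}{3}$)
$B = 182454$
$\frac{497054 + a{\left(-852 \right)}}{4816643 + B} = \frac{497054 + \left(2 - -284\right)}{4816643 + 182454} = \frac{497054 + \left(2 + 284\right)}{4999097} = \left(497054 + 286\right) \frac{1}{4999097} = 497340 \cdot \frac{1}{4999097} = \frac{497340}{4999097}$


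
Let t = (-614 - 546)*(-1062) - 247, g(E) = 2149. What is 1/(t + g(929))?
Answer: 1/1233822 ≈ 8.1049e-7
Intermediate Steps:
t = 1231673 (t = -1160*(-1062) - 247 = 1231920 - 247 = 1231673)
1/(t + g(929)) = 1/(1231673 + 2149) = 1/1233822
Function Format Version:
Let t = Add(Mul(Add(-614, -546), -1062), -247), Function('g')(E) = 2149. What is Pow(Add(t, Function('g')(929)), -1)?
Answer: Rational(1, 1233822) ≈ 8.1049e-7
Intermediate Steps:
t = 1231673 (t = Add(Mul(-1160, -1062), -247) = Add(1231920, -247) = 1231673)
Pow(Add(t, Function('g')(929)), -1) = Pow(Add(1231673, 2149), -1) = Pow(1233822, -1) = Rational(1, 1233822)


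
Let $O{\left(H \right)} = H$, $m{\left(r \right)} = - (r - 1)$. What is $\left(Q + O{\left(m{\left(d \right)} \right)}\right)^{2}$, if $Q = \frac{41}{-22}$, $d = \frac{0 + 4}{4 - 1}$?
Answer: $\frac{21025}{4356} \approx 4.8267$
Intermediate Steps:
$d = \frac{4}{3} \approx 1.3333$
$m{\left(r \right)} = 1 - r$ ($m{\left(r \right)} = - (-1 + r) = 1 - r$)
$Q = - \frac{41}{22}$ ($Q = 41 \left(- \frac{1}{22}\right) = - \frac{41}{22} \approx -1.8636$)
$\left(Q + O{\left(m{\left(d \right)} \right)}\right)^{2} = \left(- \frac{41}{22} + \left(1 - \frac{4}{3}\right)\right)^{2} = \left(- \frac{41}{22} - \frac{1}{3}\right)^{2} = \left(- \frac{145}{66}\right)^{2} = \frac{21025}{4356}$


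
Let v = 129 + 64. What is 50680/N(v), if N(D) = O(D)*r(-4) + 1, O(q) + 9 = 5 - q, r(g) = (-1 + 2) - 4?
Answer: 6335/74 ≈ 85.608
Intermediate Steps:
r(g) = -3 (r(g) = 1 - 4 = -3)
O(q) = -4 - q (O(q) = -9 + (5 - q) = -4 - q)
v = 193
N(D) = 13 + 3*D (N(D) = (-4 - D)*(-3) + 1 = (12 + 3*D) + 1 = 13 + 3*D)
50680/N(v) = 50680/(13 + 3*193) = 50680/(13 + 579) = 50680/592 = 50680*(1/592) = 6335/74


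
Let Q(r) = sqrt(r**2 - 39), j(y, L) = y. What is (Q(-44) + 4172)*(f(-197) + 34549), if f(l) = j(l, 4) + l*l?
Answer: 305227692 + 73161*sqrt(1897) ≈ 3.0841e+8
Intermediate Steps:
f(l) = l + l**2 (f(l) = l + l*l = l + l**2)
Q(r) = sqrt(-39 + r**2)
(Q(-44) + 4172)*(f(-197) + 34549) = (sqrt(-39 + (-44)**2) + 4172)*(-197*(1 - 197) + 34549) = (sqrt(-39 + 1936) + 4172)*(-197*(-196) + 34549) = (sqrt(1897) + 4172)*(38612 + 34549) = (4172 + sqrt(1897))*73161 = 305227692 + 73161*sqrt(1897)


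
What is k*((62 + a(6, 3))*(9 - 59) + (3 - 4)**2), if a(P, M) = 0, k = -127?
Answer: 393573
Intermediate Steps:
k*((62 + a(6, 3))*(9 - 59) + (3 - 4)**2) = -127*((62 + 0)*(9 - 59) + (3 - 4)**2) = -127*(62*(-50) + (-1)**2) = -127*(-3100 + 1) = -127*(-3099) = 393573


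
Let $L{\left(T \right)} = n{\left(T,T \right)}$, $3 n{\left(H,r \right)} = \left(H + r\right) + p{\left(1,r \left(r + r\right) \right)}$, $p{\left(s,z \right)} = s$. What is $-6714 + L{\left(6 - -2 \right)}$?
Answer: $- \frac{20125}{3} \approx -6708.3$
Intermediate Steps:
$n{\left(H,r \right)} = \frac{1}{3} + \frac{H}{3} + \frac{r}{3}$ ($n{\left(H,r \right)} = \frac{\left(H + r\right) + 1}{3} = \frac{1 + H + r}{3} = \frac{1}{3} + \frac{H}{3} + \frac{r}{3}$)
$L{\left(T \right)} = \frac{1}{3} + \frac{2 T}{3}$ ($L{\left(T \right)} = \frac{1}{3} + \frac{T}{3} + \frac{T}{3} = \frac{1}{3} + \frac{2 T}{3}$)
$-6714 + L{\left(6 - -2 \right)} = -6714 + \left(\frac{1}{3} + \frac{2 \left(6 - -2\right)}{3}\right) = -6714 + \left(\frac{1}{3} + \frac{2 \left(6 + 2\right)}{3}\right) = -6714 + \left(\frac{1}{3} + \frac{2}{3} \cdot 8\right) = -6714 + \left(\frac{1}{3} + \frac{16}{3}\right) = -6714 + \frac{17}{3} = - \frac{20125}{3}$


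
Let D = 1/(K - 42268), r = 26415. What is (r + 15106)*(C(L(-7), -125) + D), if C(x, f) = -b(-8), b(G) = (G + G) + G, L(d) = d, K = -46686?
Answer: 88642975295/88954 ≈ 9.9650e+5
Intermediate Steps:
b(G) = 3*G (b(G) = 2*G + G = 3*G)
C(x, f) = 24 (C(x, f) = -3*(-8) = -1*(-24) = 24)
D = -1/88954 (D = 1/(-46686 - 42268) = 1/(-88954) = -1/88954 ≈ -1.1242e-5)
(r + 15106)*(C(L(-7), -125) + D) = (26415 + 15106)*(24 - 1/88954) = 41521*(2134895/88954) = 88642975295/88954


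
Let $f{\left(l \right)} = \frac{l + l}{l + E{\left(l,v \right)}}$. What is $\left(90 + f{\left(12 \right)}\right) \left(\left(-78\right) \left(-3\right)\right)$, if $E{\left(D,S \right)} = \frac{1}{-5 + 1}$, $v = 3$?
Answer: $\frac{1012284}{47} \approx 21538.0$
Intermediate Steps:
$E{\left(D,S \right)} = - \frac{1}{4}$ ($E{\left(D,S \right)} = \frac{1}{-4} = - \frac{1}{4}$)
$f{\left(l \right)} = \frac{2 l}{- \frac{1}{4} + l}$ ($f{\left(l \right)} = \frac{l + l}{l - \frac{1}{4}} = \frac{2 l}{- \frac{1}{4} + l}$)
$\left(90 + f{\left(12 \right)}\right) \left(\left(-78\right) \left(-3\right)\right) = \left(90 + 8 \cdot 12 \frac{1}{-1 + 4 \cdot 12}\right) \left(\left(-78\right) \left(-3\right)\right) = \left(90 + 8 \cdot 12 \frac{1}{-1 + 48}\right) 234 = \left(90 + 8 \cdot 12 \cdot \frac{1}{47}\right) 234 = \left(90 + \frac{96}{47}\right) 234 = \frac{4326}{47} \cdot 234 = \frac{1012284}{47}$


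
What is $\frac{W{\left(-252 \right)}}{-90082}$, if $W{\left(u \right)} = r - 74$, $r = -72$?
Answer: $\frac{1}{617} \approx 0.0016207$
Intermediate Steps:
$W{\left(u \right)} = -146$ ($W{\left(u \right)} = -72 - 74 = -146$)
$\frac{W{\left(-252 \right)}}{-90082} = - \frac{146}{-90082} = \left(-146\right) \left(- \frac{1}{90082}\right) = \frac{1}{617}$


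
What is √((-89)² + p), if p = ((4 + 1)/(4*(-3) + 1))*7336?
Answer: √554961/11 ≈ 67.723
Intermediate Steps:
p = -36680/11 (p = (5/(-12 + 1))*7336 = (5/(-11))*7336 = (5*(-1/11))*7336 = -5/11*7336 = -36680/11 ≈ -3334.5)
√((-89)² + p) = √((-89)² - 36680/11) = √(7921 - 36680/11) = √(50451/11) = √554961/11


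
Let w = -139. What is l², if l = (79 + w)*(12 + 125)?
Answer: 67568400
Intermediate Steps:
l = -8220 (l = (79 - 139)*(12 + 125) = -60*137 = -8220)
l² = (-8220)² = 67568400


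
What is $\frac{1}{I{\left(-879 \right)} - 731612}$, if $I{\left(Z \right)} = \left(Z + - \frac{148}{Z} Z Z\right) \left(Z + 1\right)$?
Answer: $- \frac{1}{114180626} \approx -8.7581 \cdot 10^{-9}$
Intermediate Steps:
$I{\left(Z \right)} = - 147 Z \left(1 + Z\right)$ ($I{\left(Z \right)} = \left(Z - 148 Z\right) \left(1 + Z\right) = - 147 Z \left(1 + Z\right)$)
$\frac{1}{I{\left(-879 \right)} - 731612} = \frac{1}{\left(-147\right) \left(-879\right) \left(1 - 879\right) - 731612} = \frac{1}{\left(-147\right) \left(-879\right) \left(-878\right) - 731612} = \frac{1}{-113449014 - 731612} = \frac{1}{-114180626} = - \frac{1}{114180626}$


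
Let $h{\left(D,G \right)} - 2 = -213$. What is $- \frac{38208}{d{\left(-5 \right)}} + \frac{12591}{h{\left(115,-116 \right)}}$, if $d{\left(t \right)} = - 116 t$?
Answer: $- \frac{3841167}{30595} \approx -125.55$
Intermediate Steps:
$h{\left(D,G \right)} = -211$ ($h{\left(D,G \right)} = 2 - 213 = -211$)
$- \frac{38208}{d{\left(-5 \right)}} + \frac{12591}{h{\left(115,-116 \right)}} = - \frac{38208}{\left(-116\right) \left(-5\right)} + \frac{12591}{-211} = - \frac{38208}{580} + 12591 \left(- \frac{1}{211}\right) = \left(-38208\right) \frac{1}{580} - \frac{12591}{211} = - \frac{9552}{145} - \frac{12591}{211} = - \frac{3841167}{30595}$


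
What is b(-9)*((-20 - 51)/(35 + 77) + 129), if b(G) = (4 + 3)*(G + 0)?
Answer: -129393/16 ≈ -8087.1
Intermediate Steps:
b(G) = 7*G
b(-9)*((-20 - 51)/(35 + 77) + 129) = (7*(-9))*((-20 - 51)/(35 + 77) + 129) = -63*(-71/112 + 129) = -63*14377/112 = -129393/16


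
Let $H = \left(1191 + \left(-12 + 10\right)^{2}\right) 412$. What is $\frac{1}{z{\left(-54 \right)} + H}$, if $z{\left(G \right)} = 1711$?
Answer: $\frac{1}{494051} \approx 2.0241 \cdot 10^{-6}$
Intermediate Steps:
$H = 492340$ ($H = \left(1191 + \left(-2\right)^{2}\right) 412 = \left(1191 + 4\right) 412 = 1195 \cdot 412 = 492340$)
$\frac{1}{z{\left(-54 \right)} + H} = \frac{1}{1711 + 492340} = \frac{1}{494051}$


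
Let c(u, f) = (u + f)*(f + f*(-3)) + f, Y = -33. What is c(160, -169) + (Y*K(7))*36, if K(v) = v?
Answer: -11527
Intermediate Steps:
c(u, f) = f - 2*f*(f + u) (c(u, f) = (f + u)*(f - 3*f) + f = (f + u)*(-2*f) + f = -2*f*(f + u) + f = f - 2*f*(f + u))
c(160, -169) + (Y*K(7))*36 = -169*(1 - 2*(-169) - 2*160) - 33*7*36 = -169*(1 + 338 - 320) - 231*36 = -169*19 - 8316 = -3211 - 8316 = -11527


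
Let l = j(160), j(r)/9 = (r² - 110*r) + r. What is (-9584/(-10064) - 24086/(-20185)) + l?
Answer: 932448286509/12696365 ≈ 73442.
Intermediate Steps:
j(r) = -981*r + 9*r² (j(r) = 9*((r² - 110*r) + r) = 9*(r² - 109*r) = -981*r + 9*r²)
l = 73440 (l = 9*160*(-109 + 160) = 9*160*51 = 73440)
(-9584/(-10064) - 24086/(-20185)) + l = (-9584/(-10064) - 24086/(-20185)) + 73440 = (-9584*(-1/10064) - 24086*(-1/20185)) + 73440 = (599/629 + 24086/20185) + 73440 = 27240909/12696365 + 73440 = 932448286509/12696365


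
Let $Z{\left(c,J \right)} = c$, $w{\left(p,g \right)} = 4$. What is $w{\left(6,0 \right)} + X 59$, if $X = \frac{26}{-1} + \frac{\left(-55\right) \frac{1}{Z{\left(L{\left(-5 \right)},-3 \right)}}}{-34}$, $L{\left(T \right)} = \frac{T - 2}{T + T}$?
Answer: $- \frac{165845}{119} \approx -1393.7$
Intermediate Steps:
$L{\left(T \right)} = \frac{-2 + T}{2 T}$
$X = - \frac{2819}{119}$ ($X = \frac{26}{-1} + \frac{\left(-55\right) \frac{1}{\frac{1}{2} \frac{1}{-5} \left(-2 - 5\right)}}{-34} = 26 \left(-1\right) + - \frac{55}{\frac{1}{2} \left(- \frac{1}{5}\right) \left(-7\right)} \left(- \frac{1}{34}\right) = -26 + - \frac{55}{\frac{7}{10}} \left(- \frac{1}{34}\right) = -26 + \left(-55\right) \frac{10}{7} \left(- \frac{1}{34}\right) = -26 - - \frac{275}{119} = -26 + \frac{275}{119} = - \frac{2819}{119} \approx -23.689$)
$w{\left(6,0 \right)} + X 59 = 4 - \frac{166321}{119} = - \frac{165845}{119}$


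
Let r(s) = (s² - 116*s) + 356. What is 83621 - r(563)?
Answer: -168396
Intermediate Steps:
r(s) = 356 + s² - 116*s
83621 - r(563) = 83621 - (356 + 563² - 116*563) = 83621 - (356 + 316969 - 65308) = 83621 - 1*252017 = 83621 - 252017 = -168396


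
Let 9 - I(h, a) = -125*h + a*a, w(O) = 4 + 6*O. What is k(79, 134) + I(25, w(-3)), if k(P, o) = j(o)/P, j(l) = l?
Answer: 232236/79 ≈ 2939.7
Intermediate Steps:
I(h, a) = 9 - a**2 + 125*h (I(h, a) = 9 - (-125*h + a*a) = 9 - (-125*h + a**2) = 9 - (a**2 - 125*h) = 9 + (-a**2 + 125*h) = 9 - a**2 + 125*h)
k(P, o) = o/P
k(79, 134) + I(25, w(-3)) = 134/79 + (9 - (4 + 6*(-3))**2 + 125*25) = 134*(1/79) + (9 - (4 - 18)**2 + 3125) = 134/79 + (9 - 1*(-14)**2 + 3125) = 134/79 + (9 - 1*196 + 3125) = 134/79 + (9 - 196 + 3125) = 134/79 + 2938 = 232236/79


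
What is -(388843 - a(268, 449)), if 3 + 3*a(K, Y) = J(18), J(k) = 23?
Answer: -1166509/3 ≈ -3.8884e+5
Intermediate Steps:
a(K, Y) = 20/3 (a(K, Y) = -1 + (⅓)*23 = -1 + 23/3 = 20/3)
-(388843 - a(268, 449)) = -(388843 - 1*20/3) = -(388843 - 20/3) = -1*1166509/3 = -1166509/3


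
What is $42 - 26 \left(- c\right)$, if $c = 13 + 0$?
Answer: $380$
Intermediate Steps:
$c = 13$
$42 - 26 \left(- c\right) = 42 - 26 \left(\left(-1\right) 13\right) = 42 - -338 = 42 + 338 = 380$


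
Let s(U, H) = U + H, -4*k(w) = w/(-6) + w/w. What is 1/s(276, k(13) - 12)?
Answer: 24/6343 ≈ 0.0037837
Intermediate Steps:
k(w) = -¼ + w/24 (k(w) = -(w/(-6) + w/w)/4 = -(w*(-⅙) + 1)/4 = -(-w/6 + 1)/4 = -(1 - w/6)/4 = -¼ + w/24)
s(U, H) = H + U
1/s(276, k(13) - 12) = 1/(((-¼ + (1/24)*13) - 12) + 276) = 1/(((-¼ + 13/24) - 12) + 276) = 1/((7/24 - 12) + 276) = 1/(-281/24 + 276) = 1/(6343/24) = 24/6343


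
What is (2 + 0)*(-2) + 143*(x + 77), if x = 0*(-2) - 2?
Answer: 10721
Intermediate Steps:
x = -2 (x = 0 - 2 = -2)
(2 + 0)*(-2) + 143*(x + 77) = (2 + 0)*(-2) + 143*(-2 + 77) = 2*(-2) + 143*75 = -4 + 10725 = 10721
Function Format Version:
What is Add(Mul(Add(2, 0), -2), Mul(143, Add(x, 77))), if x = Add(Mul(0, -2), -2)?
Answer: 10721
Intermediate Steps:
x = -2 (x = Add(0, -2) = -2)
Add(Mul(Add(2, 0), -2), Mul(143, Add(x, 77))) = Add(Mul(Add(2, 0), -2), Mul(143, Add(-2, 77))) = Add(Mul(2, -2), Mul(143, 75)) = Add(-4, 10725) = 10721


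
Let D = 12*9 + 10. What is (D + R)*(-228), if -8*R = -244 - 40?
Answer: -34998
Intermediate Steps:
R = 71/2 (R = -(-244 - 40)/8 = -⅛*(-284) = 71/2 ≈ 35.500)
D = 118 (D = 108 + 10 = 118)
(D + R)*(-228) = (118 + 71/2)*(-228) = (307/2)*(-228) = -34998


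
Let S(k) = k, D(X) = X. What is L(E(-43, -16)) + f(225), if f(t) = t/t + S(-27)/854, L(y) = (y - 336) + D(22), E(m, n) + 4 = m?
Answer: -307467/854 ≈ -360.03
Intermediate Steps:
E(m, n) = -4 + m
L(y) = -314 + y (L(y) = (y - 336) + 22 = (-336 + y) + 22 = -314 + y)
f(t) = 827/854 (f(t) = t/t - 27/854 = 1 - 27*1/854 = 1 - 27/854 = 827/854)
L(E(-43, -16)) + f(225) = (-314 + (-4 - 43)) + 827/854 = (-314 - 47) + 827/854 = -361 + 827/854 = -307467/854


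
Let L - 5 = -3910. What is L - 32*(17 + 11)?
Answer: -4801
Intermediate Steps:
L = -3905 (L = 5 - 3910 = -3905)
L - 32*(17 + 11) = -3905 - 32*(17 + 11) = -3905 - 32*28 = -3905 - 1*896 = -3905 - 896 = -4801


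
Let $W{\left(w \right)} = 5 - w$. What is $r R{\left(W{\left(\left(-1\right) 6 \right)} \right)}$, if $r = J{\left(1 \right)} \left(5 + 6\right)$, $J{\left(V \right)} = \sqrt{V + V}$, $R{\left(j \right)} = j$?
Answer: $121 \sqrt{2} \approx 171.12$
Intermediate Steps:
$J{\left(V \right)} = \sqrt{2} \sqrt{V}$ ($J{\left(V \right)} = \sqrt{2 V} = \sqrt{2} \sqrt{V}$)
$r = 11 \sqrt{2}$ ($r = \sqrt{2} \sqrt{1} \left(5 + 6\right) = \sqrt{2} \cdot 1 \cdot 11 = \sqrt{2} \cdot 11 = 11 \sqrt{2} \approx 15.556$)
$r R{\left(W{\left(\left(-1\right) 6 \right)} \right)} = 11 \sqrt{2} \left(5 - \left(-1\right) 6\right) = 11 \sqrt{2} \left(5 - -6\right) = 11 \sqrt{2} \left(5 + 6\right) = 11 \sqrt{2} \cdot 11 = 121 \sqrt{2}$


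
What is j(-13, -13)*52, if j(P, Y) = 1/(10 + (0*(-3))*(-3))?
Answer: 26/5 ≈ 5.2000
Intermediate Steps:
j(P, Y) = ⅒ (j(P, Y) = 1/(10 + 0*(-3)) = 1/(10 + 0) = 1/10 = ⅒)
j(-13, -13)*52 = (⅒)*52 = 26/5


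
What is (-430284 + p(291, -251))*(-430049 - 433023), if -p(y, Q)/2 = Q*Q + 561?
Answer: 481083237376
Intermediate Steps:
p(y, Q) = -1122 - 2*Q² (p(y, Q) = -2*(Q*Q + 561) = -2*(Q² + 561) = -2*(561 + Q²) = -1122 - 2*Q²)
(-430284 + p(291, -251))*(-430049 - 433023) = (-430284 + (-1122 - 2*(-251)²))*(-430049 - 433023) = (-430284 + (-1122 - 2*63001))*(-863072) = (-430284 + (-1122 - 126002))*(-863072) = (-430284 - 127124)*(-863072) = -557408*(-863072) = 481083237376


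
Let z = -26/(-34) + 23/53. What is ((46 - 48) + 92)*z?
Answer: 97200/901 ≈ 107.88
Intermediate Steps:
z = 1080/901 (z = -26*(-1/34) + 23*(1/53) = 13/17 + 23/53 = 1080/901 ≈ 1.1987)
((46 - 48) + 92)*z = ((46 - 48) + 92)*(1080/901) = (-2 + 92)*(1080/901) = 90*(1080/901) = 97200/901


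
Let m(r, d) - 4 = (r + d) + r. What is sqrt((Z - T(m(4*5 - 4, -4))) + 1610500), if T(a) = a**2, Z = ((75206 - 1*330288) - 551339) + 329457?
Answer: 4*sqrt(70782) ≈ 1064.2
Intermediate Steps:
Z = -476964 (Z = ((75206 - 330288) - 551339) + 329457 = (-255082 - 551339) + 329457 = -806421 + 329457 = -476964)
m(r, d) = 4 + d + 2*r (m(r, d) = 4 + ((r + d) + r) = 4 + ((d + r) + r) = 4 + (d + 2*r) = 4 + d + 2*r)
sqrt((Z - T(m(4*5 - 4, -4))) + 1610500) = sqrt((-476964 - (4 - 4 + 2*(4*5 - 4))**2) + 1610500) = sqrt((-476964 - (4 - 4 + 2*(20 - 4))**2) + 1610500) = sqrt((-476964 - (4 - 4 + 2*16)**2) + 1610500) = sqrt((-476964 - (4 - 4 + 32)**2) + 1610500) = sqrt((-476964 - 1*32**2) + 1610500) = sqrt((-476964 - 1*1024) + 1610500) = sqrt((-476964 - 1024) + 1610500) = sqrt(-477988 + 1610500) = sqrt(1132512) = 4*sqrt(70782)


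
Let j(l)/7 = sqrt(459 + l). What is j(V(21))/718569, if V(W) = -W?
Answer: 7*sqrt(438)/718569 ≈ 0.00020388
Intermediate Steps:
j(l) = 7*sqrt(459 + l)
j(V(21))/718569 = (7*sqrt(459 - 1*21))/718569 = (7*sqrt(459 - 21))*(1/718569) = (7*sqrt(438))*(1/718569) = 7*sqrt(438)/718569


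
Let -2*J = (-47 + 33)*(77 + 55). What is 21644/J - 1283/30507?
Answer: 2615508/111859 ≈ 23.382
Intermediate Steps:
J = 924 (J = -(-47 + 33)*(77 + 55)/2 = -(-7)*132 = -½*(-1848) = 924)
21644/J - 1283/30507 = 21644/924 - 1283/30507 = 21644*(1/924) - 1283*1/30507 = 773/33 - 1283/30507 = 2615508/111859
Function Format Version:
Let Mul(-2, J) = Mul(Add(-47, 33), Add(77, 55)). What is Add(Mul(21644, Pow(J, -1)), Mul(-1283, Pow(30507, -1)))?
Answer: Rational(2615508, 111859) ≈ 23.382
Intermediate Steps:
J = 924 (J = Mul(Rational(-1, 2), Mul(Add(-47, 33), Add(77, 55))) = Mul(Rational(-1, 2), Mul(-14, 132)) = Mul(Rational(-1, 2), -1848) = 924)
Add(Mul(21644, Pow(J, -1)), Mul(-1283, Pow(30507, -1))) = Add(Mul(21644, Pow(924, -1)), Mul(-1283, Pow(30507, -1))) = Add(Mul(21644, Rational(1, 924)), Mul(-1283, Rational(1, 30507))) = Add(Rational(773, 33), Rational(-1283, 30507)) = Rational(2615508, 111859)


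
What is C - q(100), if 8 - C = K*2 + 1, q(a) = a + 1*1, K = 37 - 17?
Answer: -134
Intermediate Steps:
K = 20
q(a) = 1 + a (q(a) = a + 1 = 1 + a)
C = -33 (C = 8 - (20*2 + 1) = 8 - (40 + 1) = 8 - 1*41 = 8 - 41 = -33)
C - q(100) = -33 - (1 + 100) = -33 - 1*101 = -33 - 101 = -134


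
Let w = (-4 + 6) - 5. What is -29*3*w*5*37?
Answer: 48285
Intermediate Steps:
w = -3 (w = 2 - 5 = -3)
-29*3*w*5*37 = -29*3*(-3)*5*37 = -(-261)*5*37 = -29*(-45)*37 = 1305*37 = 48285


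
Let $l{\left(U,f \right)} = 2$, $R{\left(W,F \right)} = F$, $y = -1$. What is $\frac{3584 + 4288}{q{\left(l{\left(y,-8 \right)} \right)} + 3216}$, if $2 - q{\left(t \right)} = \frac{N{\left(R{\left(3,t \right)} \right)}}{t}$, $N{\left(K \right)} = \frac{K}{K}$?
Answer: $\frac{5248}{2145} \approx 2.4466$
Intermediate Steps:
$N{\left(K \right)} = 1$
$q{\left(t \right)} = 2 - \frac{1}{t}$ ($q{\left(t \right)} = 2 - 1 \frac{1}{t} = 2 - \frac{1}{t}$)
$\frac{3584 + 4288}{q{\left(l{\left(y,-8 \right)} \right)} + 3216} = \frac{3584 + 4288}{\left(2 - \frac{1}{2}\right) + 3216} = \frac{7872}{\left(2 - \frac{1}{2}\right) + 3216} = \frac{7872}{\frac{3}{2} + 3216} = \frac{7872}{\frac{6435}{2}} = 7872 \cdot \frac{2}{6435} = \frac{5248}{2145}$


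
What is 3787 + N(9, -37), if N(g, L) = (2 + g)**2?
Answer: 3908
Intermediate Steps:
3787 + N(9, -37) = 3787 + (2 + 9)**2 = 3787 + 11**2 = 3787 + 121 = 3908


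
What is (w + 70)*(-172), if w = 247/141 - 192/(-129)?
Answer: -1776220/141 ≈ -12597.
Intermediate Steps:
w = 19645/6063 (w = 247*(1/141) - 192*(-1/129) = 247/141 + 64/43 = 19645/6063 ≈ 3.2401)
(w + 70)*(-172) = (19645/6063 + 70)*(-172) = (444055/6063)*(-172) = -1776220/141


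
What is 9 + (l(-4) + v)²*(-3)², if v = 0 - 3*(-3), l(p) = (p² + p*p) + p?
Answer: 12330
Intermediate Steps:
l(p) = p + 2*p² (l(p) = (p² + p²) + p = 2*p² + p = p + 2*p²)
v = 9 (v = 0 + 9 = 9)
9 + (l(-4) + v)²*(-3)² = 9 + (-4*(1 + 2*(-4)) + 9)²*(-3)² = 9 + (-4*(1 - 8) + 9)²*9 = 9 + (-4*(-7) + 9)²*9 = 9 + (28 + 9)²*9 = 9 + 37²*9 = 9 + 1369*9 = 9 + 12321 = 12330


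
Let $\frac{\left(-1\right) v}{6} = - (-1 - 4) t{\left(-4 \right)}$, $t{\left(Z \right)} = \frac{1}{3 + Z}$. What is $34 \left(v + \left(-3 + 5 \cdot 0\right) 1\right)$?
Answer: $918$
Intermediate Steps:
$v = 30$ ($v = - 6 \frac{\left(-1\right) \left(-1 - 4\right)}{3 - 4} = - 6 \frac{\left(-1\right) \left(-5\right)}{-1} = - 6 \cdot 5 \left(-1\right) = \left(-6\right) \left(-5\right) = 30$)
$34 \left(v + \left(-3 + 5 \cdot 0\right) 1\right) = 34 \left(30 + \left(-3 + 5 \cdot 0\right) 1\right) = 34 \left(30 + \left(-3 + 0\right) 1\right) = 34 \left(30 - 3\right) = 34 \cdot 27 = 918$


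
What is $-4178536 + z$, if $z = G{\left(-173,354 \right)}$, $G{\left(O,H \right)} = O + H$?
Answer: $-4178355$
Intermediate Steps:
$G{\left(O,H \right)} = H + O$
$z = 181$ ($z = 354 - 173 = 181$)
$-4178536 + z = -4178536 + 181 = -4178355$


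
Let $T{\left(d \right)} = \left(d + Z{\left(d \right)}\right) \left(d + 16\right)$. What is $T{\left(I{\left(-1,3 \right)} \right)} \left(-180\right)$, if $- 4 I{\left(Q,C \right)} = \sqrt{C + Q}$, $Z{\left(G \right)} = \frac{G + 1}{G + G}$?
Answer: $- \frac{3105}{2} + \frac{7245 \sqrt{2}}{2} \approx 3570.5$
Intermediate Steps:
$Z{\left(G \right)} = \frac{1 + G}{2 G}$
$I{\left(Q,C \right)} = - \frac{\sqrt{C + Q}}{4}$
$T{\left(d \right)} = \left(16 + d\right) \left(d + \frac{1 + d}{2 d}\right)$ ($T{\left(d \right)} = \left(d + \frac{1 + d}{2 d}\right) \left(d + 16\right) = \left(d + \frac{1 + d}{2 d}\right) \left(16 + d\right) = \left(16 + d\right) \left(d + \frac{1 + d}{2 d}\right)$)
$T{\left(I{\left(-1,3 \right)} \right)} \left(-180\right) = \left(\frac{17}{2} + \left(- \frac{\sqrt{3 - 1}}{4}\right)^{2} + \frac{8}{\left(- \frac{1}{4}\right) \sqrt{3 - 1}} + \frac{33 \left(- \frac{\sqrt{3 - 1}}{4}\right)}{2}\right) \left(-180\right) = \left(\frac{17}{2} + \left(- \frac{\sqrt{2}}{4}\right)^{2} + \frac{8}{\left(- \frac{1}{4}\right) \sqrt{2}} + \frac{33 \left(- \frac{\sqrt{2}}{4}\right)}{2}\right) \left(-180\right) = \left(\frac{17}{2} + \frac{1}{8} + 8 \left(- 2 \sqrt{2}\right) - \frac{33 \sqrt{2}}{8}\right) \left(-180\right) = \left(\frac{17}{2} + \frac{1}{8} - 16 \sqrt{2} - \frac{33 \sqrt{2}}{8}\right) \left(-180\right) = \left(\frac{69}{8} - \frac{161 \sqrt{2}}{8}\right) \left(-180\right) = - \frac{3105}{2} + \frac{7245 \sqrt{2}}{2}$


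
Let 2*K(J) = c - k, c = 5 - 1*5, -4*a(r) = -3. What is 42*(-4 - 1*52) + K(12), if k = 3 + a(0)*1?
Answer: -18831/8 ≈ -2353.9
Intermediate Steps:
a(r) = ¾ (a(r) = -¼*(-3) = ¾)
c = 0 (c = 5 - 5 = 0)
k = 15/4 (k = 3 + (¾)*1 = 3 + ¾ = 15/4 ≈ 3.7500)
K(J) = -15/8 (K(J) = (0 - 1*15/4)/2 = (0 - 15/4)/2 = (½)*(-15/4) = -15/8)
42*(-4 - 1*52) + K(12) = 42*(-4 - 1*52) - 15/8 = 42*(-4 - 52) - 15/8 = 42*(-56) - 15/8 = -2352 - 15/8 = -18831/8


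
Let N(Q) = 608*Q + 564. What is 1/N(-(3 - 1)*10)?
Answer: -1/11596 ≈ -8.6237e-5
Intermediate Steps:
N(Q) = 564 + 608*Q
1/N(-(3 - 1)*10) = 1/(564 + 608*(-(3 - 1)*10)) = 1/(564 + 608*(-2*10)) = 1/(564 + 608*(-1*20)) = 1/(564 + 608*(-20)) = 1/(564 - 12160) = 1/(-11596) = -1/11596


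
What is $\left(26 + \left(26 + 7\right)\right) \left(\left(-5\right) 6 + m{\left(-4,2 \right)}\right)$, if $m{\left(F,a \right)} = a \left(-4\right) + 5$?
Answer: $-1947$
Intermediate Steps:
$m{\left(F,a \right)} = 5 - 4 a$ ($m{\left(F,a \right)} = - 4 a + 5 = 5 - 4 a$)
$\left(26 + \left(26 + 7\right)\right) \left(\left(-5\right) 6 + m{\left(-4,2 \right)}\right) = \left(26 + \left(26 + 7\right)\right) \left(\left(-5\right) 6 + \left(5 - 8\right)\right) = \left(26 + 33\right) \left(-30 + \left(5 - 8\right)\right) = 59 \left(-30 - 3\right) = 59 \left(-33\right) = -1947$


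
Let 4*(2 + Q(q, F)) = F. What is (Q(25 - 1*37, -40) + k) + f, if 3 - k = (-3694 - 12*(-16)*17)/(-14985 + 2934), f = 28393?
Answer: 342055154/12051 ≈ 28384.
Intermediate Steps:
Q(q, F) = -2 + F/4
k = 35723/12051 (k = 3 - (-3694 - 12*(-16)*17)/(-14985 + 2934) = 3 - (-3694 + 192*17)/(-12051) = 3 - (-3694 + 3264)*(-1)/12051 = 3 - (-430)*(-1)/12051 = 3 - 1*430/12051 = 3 - 430/12051 = 35723/12051 ≈ 2.9643)
(Q(25 - 1*37, -40) + k) + f = ((-2 + (¼)*(-40)) + 35723/12051) + 28393 = ((-2 - 10) + 35723/12051) + 28393 = (-12 + 35723/12051) + 28393 = -108889/12051 + 28393 = 342055154/12051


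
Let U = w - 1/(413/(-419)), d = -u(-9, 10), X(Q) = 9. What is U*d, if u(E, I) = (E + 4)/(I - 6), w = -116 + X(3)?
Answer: -54715/413 ≈ -132.48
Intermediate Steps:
w = -107 (w = -116 + 9 = -107)
u(E, I) = (4 + E)/(-6 + I)
d = 5/4 (d = -(4 - 9)/(-6 + 10) = -(-5)/4 = -1*(-5/4) = 5/4 ≈ 1.2500)
U = -43772/413 (U = -107 - 1/(413/(-419)) = -107 - 1/(413*(-1/419)) = -107 - 1/(-413/419) = -107 - 1*(-419/413) = -107 + 419/413 = -43772/413 ≈ -105.99)
U*d = -43772/413*5/4 = -54715/413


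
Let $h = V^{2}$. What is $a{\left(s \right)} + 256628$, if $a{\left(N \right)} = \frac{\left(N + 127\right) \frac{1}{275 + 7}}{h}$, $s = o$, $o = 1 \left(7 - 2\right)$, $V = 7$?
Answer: $\frac{591014306}{2303} \approx 2.5663 \cdot 10^{5}$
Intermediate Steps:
$h = 49$ ($h = 7^{2} = 49$)
$o = 5$ ($o = 1 \cdot 5 = 5$)
$s = 5$
$a{\left(N \right)} = \frac{127}{13818} + \frac{N}{13818}$ ($a{\left(N \right)} = \frac{\left(N + 127\right) \frac{1}{275 + 7}}{49} = \frac{127 + N}{282} \cdot \frac{1}{49} = \left(127 + N\right) \frac{1}{282} \cdot \frac{1}{49} = \left(\frac{127}{282} + \frac{N}{282}\right) \frac{1}{49} = \frac{127}{13818} + \frac{N}{13818}$)
$a{\left(s \right)} + 256628 = \left(\frac{127}{13818} + \frac{1}{13818} \cdot 5\right) + 256628 = \left(\frac{127}{13818} + \frac{5}{13818}\right) + 256628 = \frac{22}{2303} + 256628 = \frac{591014306}{2303}$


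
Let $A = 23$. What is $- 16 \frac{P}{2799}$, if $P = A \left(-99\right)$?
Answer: $\frac{4048}{311} \approx 13.016$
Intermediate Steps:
$P = -2277$ ($P = 23 \left(-99\right) = -2277$)
$- 16 \frac{P}{2799} = - 16 \left(- \frac{2277}{2799}\right) = - 16 \left(\left(-2277\right) \frac{1}{2799}\right) = \left(-16\right) \left(- \frac{253}{311}\right) = \frac{4048}{311}$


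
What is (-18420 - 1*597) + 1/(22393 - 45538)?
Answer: -440148466/23145 ≈ -19017.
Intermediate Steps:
(-18420 - 1*597) + 1/(22393 - 45538) = (-18420 - 597) + 1/(-23145) = -19017 - 1/23145 = -440148466/23145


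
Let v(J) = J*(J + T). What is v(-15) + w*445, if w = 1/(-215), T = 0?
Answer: 9586/43 ≈ 222.93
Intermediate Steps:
v(J) = J² (v(J) = J*(J + 0) = J*J = J²)
w = -1/215 ≈ -0.0046512
v(-15) + w*445 = (-15)² - 1/215*445 = 225 - 89/43 = 9586/43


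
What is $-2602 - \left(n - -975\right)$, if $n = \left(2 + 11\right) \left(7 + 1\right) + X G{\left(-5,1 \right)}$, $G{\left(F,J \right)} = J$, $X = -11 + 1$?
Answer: $-3671$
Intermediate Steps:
$X = -10$
$n = 94$ ($n = \left(2 + 11\right) \left(7 + 1\right) - 10 = 13 \cdot 8 - 10 = 104 - 10 = 94$)
$-2602 - \left(n - -975\right) = -2602 - \left(94 - -975\right) = -2602 - \left(94 + 975\right) = -2602 - 1069 = -3671$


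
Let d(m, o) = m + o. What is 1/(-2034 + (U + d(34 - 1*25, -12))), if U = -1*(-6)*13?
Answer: -1/1959 ≈ -0.00051046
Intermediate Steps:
U = 78 (U = 6*13 = 78)
1/(-2034 + (U + d(34 - 1*25, -12))) = 1/(-2034 + (78 + ((34 - 1*25) - 12))) = 1/(-2034 + (78 + ((34 - 25) - 12))) = 1/(-2034 + (78 + (9 - 12))) = 1/(-2034 + (78 - 3)) = 1/(-2034 + 75) = 1/(-1959) = -1/1959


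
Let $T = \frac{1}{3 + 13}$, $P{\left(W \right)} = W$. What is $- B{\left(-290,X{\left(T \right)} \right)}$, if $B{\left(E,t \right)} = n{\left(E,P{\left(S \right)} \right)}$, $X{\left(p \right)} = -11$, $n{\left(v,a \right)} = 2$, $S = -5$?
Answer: $-2$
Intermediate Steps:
$T = \frac{1}{16} \approx 0.0625$
$B{\left(E,t \right)} = 2$
$- B{\left(-290,X{\left(T \right)} \right)} = \left(-1\right) 2 = -2$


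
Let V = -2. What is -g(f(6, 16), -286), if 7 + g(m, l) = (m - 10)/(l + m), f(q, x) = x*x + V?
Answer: 117/8 ≈ 14.625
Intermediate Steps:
f(q, x) = -2 + x² (f(q, x) = x*x - 2 = x² - 2 = -2 + x²)
g(m, l) = -7 + (-10 + m)/(l + m) (g(m, l) = -7 + (m - 10)/(l + m) = -7 + (-10 + m)/(l + m))
-g(f(6, 16), -286) = -(-10 - 7*(-286) - 6*(-2 + 16²))/(-286 + (-2 + 16²)) = -(-10 + 2002 - 6*(-2 + 256))/(-286 + (-2 + 256)) = -(-10 + 2002 - 6*254)/(-286 + 254) = -(-10 + 2002 - 1524)/(-32) = -(-1)*468/32 = -1*(-117/8) = 117/8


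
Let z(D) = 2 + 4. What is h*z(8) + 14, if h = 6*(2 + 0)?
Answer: 86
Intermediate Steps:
h = 12 (h = 6*2 = 12)
z(D) = 6
h*z(8) + 14 = 12*6 + 14 = 72 + 14 = 86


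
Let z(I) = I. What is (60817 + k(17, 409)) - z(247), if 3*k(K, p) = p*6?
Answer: 61388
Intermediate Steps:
k(K, p) = 2*p (k(K, p) = (p*6)/3 = (6*p)/3 = 2*p)
(60817 + k(17, 409)) - z(247) = (60817 + 2*409) - 1*247 = (60817 + 818) - 247 = 61635 - 247 = 61388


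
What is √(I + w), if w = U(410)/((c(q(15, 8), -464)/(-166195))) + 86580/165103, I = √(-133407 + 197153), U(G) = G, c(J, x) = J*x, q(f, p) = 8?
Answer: √(26933460002440066235 + 1467188448778816*√63746)/38303896 ≈ 136.42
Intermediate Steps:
I = √63746 ≈ 252.48
w = 5625215774905/306431168 (w = 410/(((8*(-464))/(-166195))) + 86580/165103 = 410/((-3712*(-1/166195))) + 86580*(1/165103) = 410/(3712/166195) + 86580/165103 = 410*(166195/3712) + 86580/165103 = 34069975/1856 + 86580/165103 = 5625215774905/306431168 ≈ 18357.)
√(I + w) = √(√63746 + 5625215774905/306431168) = √(5625215774905/306431168 + √63746)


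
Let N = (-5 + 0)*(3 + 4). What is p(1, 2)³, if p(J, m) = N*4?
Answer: -2744000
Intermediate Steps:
N = -35 (N = -5*7 = -35)
p(J, m) = -140 (p(J, m) = -35*4 = -140)
p(1, 2)³ = (-140)³ = -2744000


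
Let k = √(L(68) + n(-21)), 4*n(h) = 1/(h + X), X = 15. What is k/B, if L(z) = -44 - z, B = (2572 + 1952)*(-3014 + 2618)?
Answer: -I*√16134/21498048 ≈ -5.9084e-6*I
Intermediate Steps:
B = -1791504 (B = 4524*(-396) = -1791504)
n(h) = 1/(4*(15 + h)) (n(h) = 1/(4*(h + 15)) = 1/(4*(15 + h)))
k = I*√16134/12 (k = √((-44 - 1*68) + 1/(4*(15 - 21))) = √((-44 - 68) + (¼)/(-6)) = √(-112 + (¼)*(-⅙)) = √(-112 - 1/24) = √(-2689/24) = I*√16134/12 ≈ 10.585*I)
k/B = (I*√16134/12)/(-1791504) = (I*√16134/12)*(-1/1791504) = -I*√16134/21498048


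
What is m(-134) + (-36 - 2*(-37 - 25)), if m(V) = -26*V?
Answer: 3572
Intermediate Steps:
m(-134) + (-36 - 2*(-37 - 25)) = -26*(-134) + (-36 - 2*(-37 - 25)) = 3484 + (-36 - 2*(-62)) = 3484 + (-36 + 124) = 3484 + 88 = 3572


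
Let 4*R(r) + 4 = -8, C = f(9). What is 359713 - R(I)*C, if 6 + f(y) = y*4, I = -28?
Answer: 359803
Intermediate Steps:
f(y) = -6 + 4*y (f(y) = -6 + y*4 = -6 + 4*y)
C = 30 (C = -6 + 4*9 = -6 + 36 = 30)
R(r) = -3 (R(r) = -1 + (¼)*(-8) = -1 - 2 = -3)
359713 - R(I)*C = 359713 - (-3)*30 = 359713 - 1*(-90) = 359713 + 90 = 359803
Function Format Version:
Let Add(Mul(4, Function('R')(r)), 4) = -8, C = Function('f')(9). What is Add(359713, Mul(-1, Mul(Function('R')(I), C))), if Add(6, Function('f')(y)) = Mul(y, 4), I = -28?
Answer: 359803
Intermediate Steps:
Function('f')(y) = Add(-6, Mul(4, y)) (Function('f')(y) = Add(-6, Mul(y, 4)) = Add(-6, Mul(4, y)))
C = 30 (C = Add(-6, Mul(4, 9)) = Add(-6, 36) = 30)
Function('R')(r) = -3 (Function('R')(r) = Add(-1, Mul(Rational(1, 4), -8)) = Add(-1, -2) = -3)
Add(359713, Mul(-1, Mul(Function('R')(I), C))) = Add(359713, Mul(-1, Mul(-3, 30))) = Add(359713, Mul(-1, -90)) = Add(359713, 90) = 359803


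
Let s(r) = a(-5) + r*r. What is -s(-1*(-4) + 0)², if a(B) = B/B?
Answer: -289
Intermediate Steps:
a(B) = 1
s(r) = 1 + r² (s(r) = 1 + r*r = 1 + r²)
-s(-1*(-4) + 0)² = -(1 + (-1*(-4) + 0)²)² = -(1 + (4 + 0)²)² = -(1 + 4²)² = -(1 + 16)² = -1*17² = -1*289 = -289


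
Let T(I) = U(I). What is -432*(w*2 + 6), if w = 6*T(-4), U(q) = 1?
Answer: -7776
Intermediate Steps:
T(I) = 1
w = 6 (w = 6*1 = 6)
-432*(w*2 + 6) = -432*(6*2 + 6) = -432*(12 + 6) = -432*18 = -7776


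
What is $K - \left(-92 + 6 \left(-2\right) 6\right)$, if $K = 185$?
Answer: $349$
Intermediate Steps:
$K - \left(-92 + 6 \left(-2\right) 6\right) = 185 - \left(-92 + 6 \left(-2\right) 6\right) = 185 - \left(-92 - 72\right) = 185 - -164 = 185 + 164 = 349$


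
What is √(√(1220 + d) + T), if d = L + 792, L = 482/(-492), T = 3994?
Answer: √(241700904 + 246*√121698906)/246 ≈ 63.552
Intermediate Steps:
L = -241/246 (L = 482*(-1/492) = -241/246 ≈ -0.97967)
d = 194591/246 (d = -241/246 + 792 = 194591/246 ≈ 791.02)
√(√(1220 + d) + T) = √(√(1220 + 194591/246) + 3994) = √(√(494711/246) + 3994) = √(√121698906/246 + 3994) = √(3994 + √121698906/246)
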